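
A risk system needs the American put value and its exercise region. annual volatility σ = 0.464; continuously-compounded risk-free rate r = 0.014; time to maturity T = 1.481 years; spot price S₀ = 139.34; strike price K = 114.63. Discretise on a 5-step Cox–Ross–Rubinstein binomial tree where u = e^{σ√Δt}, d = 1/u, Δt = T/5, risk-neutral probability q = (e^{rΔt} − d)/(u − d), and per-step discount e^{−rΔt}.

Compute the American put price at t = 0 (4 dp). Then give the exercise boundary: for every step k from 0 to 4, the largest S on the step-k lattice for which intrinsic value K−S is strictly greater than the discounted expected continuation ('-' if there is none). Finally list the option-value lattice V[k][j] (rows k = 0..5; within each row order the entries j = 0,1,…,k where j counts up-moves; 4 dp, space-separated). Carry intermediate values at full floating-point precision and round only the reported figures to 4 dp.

Δt=0.29620  u=1.28728  d=0.77683  q=0.44534  discount=0.99586
step 5 (expiry): payoffs max(K−S,0) = 75.2100 49.3078 6.3859 0.0000 0.0000 0.0000
step 4: (k=4,j=0): S=50.7445, (K−S)⁺=63.8855, hold=63.4112 ⇒ V=63.8855 exercise | (k=4,j=1): S=84.0877, (K−S)⁺=30.5423, hold=30.0680 ⇒ V=30.5423 exercise | (k=4,j=2): S=139.3400, (K−S)⁺=0.0000, hold=3.5274 ⇒ V=3.5274 continue | (k=4,j=3): S=230.8976, (K−S)⁺=0.0000, hold=0.0000 ⇒ V=0.0000 continue | (k=4,j=4): S=382.6158, (K−S)⁺=0.0000, hold=0.0000 ⇒ V=0.0000 continue  boundary S*=84.0877
step 3: (k=3,j=0): S=65.3222, (K−S)⁺=49.3078, hold=48.8335 ⇒ V=49.3078 exercise | (k=3,j=1): S=108.2441, (K−S)⁺=6.3859, hold=18.4348 ⇒ V=18.4348 continue | (k=3,j=2): S=179.3691, (K−S)⁺=0.0000, hold=1.9484 ⇒ V=1.9484 continue | (k=3,j=3): S=297.2289, (K−S)⁺=0.0000, hold=0.0000 ⇒ V=0.0000 continue  boundary S*=65.3222
step 2: (k=2,j=0): S=84.0877, (K−S)⁺=30.5423, hold=35.4116 ⇒ V=35.4116 continue | (k=2,j=1): S=139.3400, (K−S)⁺=0.0000, hold=11.0468 ⇒ V=11.0468 continue | (k=2,j=2): S=230.8976, (K−S)⁺=0.0000, hold=1.0762 ⇒ V=1.0762 continue  boundary S*=-
step 1: (k=1,j=0): S=108.2441, (K−S)⁺=6.3859, hold=24.4593 ⇒ V=24.4593 continue | (k=1,j=1): S=179.3691, (K−S)⁺=0.0000, hold=6.5791 ⇒ V=6.5791 continue  boundary S*=-
step 0: (k=0,j=0): S=139.3400, (K−S)⁺=0.0000, hold=16.4283 ⇒ V=16.4283 continue  boundary S*=-

price = 16.4283
boundary = - - - 65.3222 84.0877
tree:
16.4283
24.4593 6.5791
35.4116 11.0468 1.0762
49.3078 18.4348 1.9484 0.0000
63.8855 30.5423 3.5274 0.0000 0.0000
75.2100 49.3078 6.3859 0.0000 0.0000 0.0000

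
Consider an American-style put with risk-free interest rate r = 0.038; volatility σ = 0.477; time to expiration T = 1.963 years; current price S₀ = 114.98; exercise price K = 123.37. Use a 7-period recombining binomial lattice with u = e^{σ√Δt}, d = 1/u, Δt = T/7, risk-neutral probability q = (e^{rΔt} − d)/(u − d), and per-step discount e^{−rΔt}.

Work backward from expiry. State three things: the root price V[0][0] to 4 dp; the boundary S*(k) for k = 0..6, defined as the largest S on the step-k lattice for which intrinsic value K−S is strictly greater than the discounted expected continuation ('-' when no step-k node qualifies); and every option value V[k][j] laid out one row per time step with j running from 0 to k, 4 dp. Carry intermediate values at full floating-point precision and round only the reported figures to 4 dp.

Δt=0.28043  u=1.28737  d=0.77678  q=0.45817  discount=0.98940
step 7 (expiry): payoffs max(K−S,0) = 103.7495 90.8528 69.4789 34.0558 0.0000 0.0000 0.0000 0.0000
step 6: (k=6,j=0): S=25.2587, (K−S)⁺=98.1113, hold=96.8036 ⇒ V=98.1113 exercise | (k=6,j=1): S=41.8615, (K−S)⁺=81.5085, hold=80.2008 ⇒ V=81.5085 exercise | (k=6,j=2): S=69.3775, (K−S)⁺=53.9925, hold=52.6848 ⇒ V=53.9925 exercise | (k=6,j=3): S=114.9800, (K−S)⁺=8.3900, hold=18.2570 ⇒ V=18.2570 continue | (k=6,j=4): S=190.5575, (K−S)⁺=0.0000, hold=0.0000 ⇒ V=0.0000 continue | (k=6,j=5): S=315.8127, (K−S)⁺=0.0000, hold=0.0000 ⇒ V=0.0000 continue | (k=6,j=6): S=523.3994, (K−S)⁺=0.0000, hold=0.0000 ⇒ V=0.0000 continue  boundary S*=69.3775
step 5: (k=5,j=0): S=32.5172, (K−S)⁺=90.8528, hold=89.5451 ⇒ V=90.8528 exercise | (k=5,j=1): S=53.8911, (K−S)⁺=69.4789, hold=68.1712 ⇒ V=69.4789 exercise | (k=5,j=2): S=89.3142, (K−S)⁺=34.0558, hold=37.2209 ⇒ V=37.2209 continue | (k=5,j=3): S=148.0213, (K−S)⁺=0.0000, hold=9.7874 ⇒ V=9.7874 continue | (k=5,j=4): S=245.3171, (K−S)⁺=0.0000, hold=0.0000 ⇒ V=0.0000 continue | (k=5,j=5): S=406.5663, (K−S)⁺=0.0000, hold=0.0000 ⇒ V=0.0000 continue  boundary S*=53.8911
step 4: (k=4,j=0): S=41.8615, (K−S)⁺=81.5085, hold=80.2008 ⇒ V=81.5085 exercise | (k=4,j=1): S=69.3775, (K−S)⁺=53.9925, hold=54.1196 ⇒ V=54.1196 continue | (k=4,j=2): S=114.9800, (K−S)⁺=8.3900, hold=24.3905 ⇒ V=24.3905 continue | (k=4,j=3): S=190.5575, (K−S)⁺=0.0000, hold=5.2469 ⇒ V=5.2469 continue | (k=4,j=4): S=315.8127, (K−S)⁺=0.0000, hold=0.0000 ⇒ V=0.0000 continue  boundary S*=41.8615
step 3: (k=3,j=0): S=53.8911, (K−S)⁺=69.4789, hold=68.2289 ⇒ V=69.4789 exercise | (k=3,j=1): S=89.3142, (K−S)⁺=34.0558, hold=40.0694 ⇒ V=40.0694 continue | (k=3,j=2): S=148.0213, (K−S)⁺=0.0000, hold=15.4540 ⇒ V=15.4540 continue | (k=3,j=3): S=245.3171, (K−S)⁺=0.0000, hold=2.8128 ⇒ V=2.8128 continue  boundary S*=53.8911
step 2: (k=2,j=0): S=69.3775, (K−S)⁺=53.9925, hold=55.4109 ⇒ V=55.4109 continue | (k=2,j=1): S=114.9800, (K−S)⁺=8.3900, hold=28.4863 ⇒ V=28.4863 continue | (k=2,j=2): S=190.5575, (K−S)⁺=0.0000, hold=9.5598 ⇒ V=9.5598 continue  boundary S*=-
step 1: (k=1,j=0): S=89.3142, (K−S)⁺=34.0558, hold=42.6183 ⇒ V=42.6183 continue | (k=1,j=1): S=148.0213, (K−S)⁺=0.0000, hold=19.6048 ⇒ V=19.6048 continue  boundary S*=-
step 0: (k=0,j=0): S=114.9800, (K−S)⁺=8.3900, hold=31.7343 ⇒ V=31.7343 continue  boundary S*=-

price = 31.7343
boundary = - - - 53.8911 41.8615 53.8911 69.3775
tree:
31.7343
42.6183 19.6048
55.4109 28.4863 9.5598
69.4789 40.0694 15.4540 2.8128
81.5085 54.1196 24.3905 5.2469 0.0000
90.8528 69.4789 37.2209 9.7874 0.0000 0.0000
98.1113 81.5085 53.9925 18.2570 0.0000 0.0000 0.0000
103.7495 90.8528 69.4789 34.0558 0.0000 0.0000 0.0000 0.0000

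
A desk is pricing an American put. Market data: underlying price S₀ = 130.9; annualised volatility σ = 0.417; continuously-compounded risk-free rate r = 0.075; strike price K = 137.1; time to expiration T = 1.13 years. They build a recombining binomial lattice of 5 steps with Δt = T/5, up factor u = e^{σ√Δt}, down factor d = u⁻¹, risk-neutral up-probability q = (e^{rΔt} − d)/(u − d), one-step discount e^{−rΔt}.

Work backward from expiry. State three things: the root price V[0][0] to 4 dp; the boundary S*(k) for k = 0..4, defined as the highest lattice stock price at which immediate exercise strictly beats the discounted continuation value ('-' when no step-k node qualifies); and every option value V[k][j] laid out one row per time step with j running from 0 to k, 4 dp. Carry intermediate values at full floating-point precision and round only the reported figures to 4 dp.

Δt=0.22600, u=1.21925, d=0.82017, q=0.49344, disc=e^(-rΔt)=0.98319
k=5 terminal: V=max(K-S,0) → 88.5188 64.8801 29.7393 0.0000 0.0000 0.0000
k=4: j=0 S=59.2328 intr=77.8672 cont=75.5629 V=77.8672[EX]; j=1 S=88.0544 intr=49.0456 cont=46.7414 V=49.0456[EX]; j=2 S=130.9000 intr=6.2000 cont=14.8117 V=14.8117[hold]; j=3 S=194.5935 intr=0.0000 cont=0.0000 V=0.0000[hold]; j=4 S=289.2791 intr=0.0000 cont=0.0000 V=0.0000[hold]  S*(4)=88.0544
k=3: j=0 S=72.2199 intr=64.8801 cont=62.5759 V=64.8801[EX]; j=1 S=107.3607 intr=29.7393 cont=31.6129 V=31.6129[hold]; j=2 S=159.6004 intr=0.0000 cont=7.3769 V=7.3769[hold]; j=3 S=237.2590 intr=0.0000 cont=0.0000 V=0.0000[hold]  S*(3)=72.2199
k=2: j=0 S=88.0544 intr=49.0456 cont=47.6503 V=49.0456[EX]; j=1 S=130.9000 intr=6.2000 cont=19.3237 V=19.3237[hold]; j=2 S=194.5935 intr=0.0000 cont=3.6741 V=3.6741[hold]  S*(2)=88.0544
k=1: j=0 S=107.3607 intr=29.7393 cont=33.8019 V=33.8019[hold]; j=1 S=159.6004 intr=0.0000 cont=11.4066 V=11.4066[hold]  S*(1)=-
k=0: j=0 S=130.9000 intr=6.2000 cont=22.3689 V=22.3689[hold]  S*(0)=-

price = 22.3689
boundary = - - 88.0544 72.2199 88.0544
tree:
22.3689
33.8019 11.4066
49.0456 19.3237 3.6741
64.8801 31.6129 7.3769 0.0000
77.8672 49.0456 14.8117 0.0000 0.0000
88.5188 64.8801 29.7393 0.0000 0.0000 0.0000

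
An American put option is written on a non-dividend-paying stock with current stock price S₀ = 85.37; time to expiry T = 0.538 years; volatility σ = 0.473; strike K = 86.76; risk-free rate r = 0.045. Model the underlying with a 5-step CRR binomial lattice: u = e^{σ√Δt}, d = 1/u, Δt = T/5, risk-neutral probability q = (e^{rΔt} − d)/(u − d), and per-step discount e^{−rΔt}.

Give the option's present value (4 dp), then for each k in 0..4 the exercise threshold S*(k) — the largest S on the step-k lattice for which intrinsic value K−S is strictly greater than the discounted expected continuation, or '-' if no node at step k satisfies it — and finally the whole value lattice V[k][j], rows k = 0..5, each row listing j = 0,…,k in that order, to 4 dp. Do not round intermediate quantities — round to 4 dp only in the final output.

price = 12.1377
boundary = - - - 53.5989 62.5949
tree:
12.1377
17.7052 6.1536
24.8356 10.0632 1.9273
33.1611 15.9551 3.7021 0.0000
40.8642 24.1651 7.1111 0.0000 0.0000
47.4603 33.1611 13.6592 0.0000 0.0000 0.0000

params: Δt=0.10760 u=1.16784 d=0.85628 q=0.47687 e^(-rΔt)=0.99517
t_5 payoffs: 47.4603 33.1611 13.6592 0.0000 0.0000 0.0000
t_4: node(4,0) S=45.8958 payoff=40.8642 vs cont=40.4452 → 40.8642 [stop]  node(4,1) S=62.5949 payoff=24.1651 vs cont=23.7460 → 24.1651 [stop]  node(4,2) S=85.3700 payoff=1.3900 vs cont=7.1111 → 7.1111 [wait]  node(4,3) S=116.4318 payoff=0.0000 vs cont=0.0000 → 0.0000 [wait]  node(4,4) S=158.7954 payoff=0.0000 vs cont=0.0000 → 0.0000 [wait]  ⇒ S*(4)=62.5949
t_3: node(3,0) S=53.5989 payoff=33.1611 vs cont=32.7420 → 33.1611 [stop]  node(3,1) S=73.1008 payoff=13.6592 vs cont=15.9551 → 15.9551 [wait]  node(3,2) S=99.6985 payoff=0.0000 vs cont=3.7021 → 3.7021 [wait]  node(3,3) S=135.9737 payoff=0.0000 vs cont=0.0000 → 0.0000 [wait]  ⇒ S*(3)=53.5989
t_2: node(2,0) S=62.5949 payoff=24.1651 vs cont=24.8356 → 24.8356 [wait]  node(2,1) S=85.3700 payoff=1.3900 vs cont=10.0632 → 10.0632 [wait]  node(2,2) S=116.4318 payoff=0.0000 vs cont=1.9273 → 1.9273 [wait]  ⇒ S*(2)=-
t_1: node(1,0) S=73.1008 payoff=13.6592 vs cont=17.7052 → 17.7052 [wait]  node(1,1) S=99.6985 payoff=0.0000 vs cont=6.1536 → 6.1536 [wait]  ⇒ S*(1)=-
t_0: node(0,0) S=85.3700 payoff=1.3900 vs cont=12.1377 → 12.1377 [wait]  ⇒ S*(0)=-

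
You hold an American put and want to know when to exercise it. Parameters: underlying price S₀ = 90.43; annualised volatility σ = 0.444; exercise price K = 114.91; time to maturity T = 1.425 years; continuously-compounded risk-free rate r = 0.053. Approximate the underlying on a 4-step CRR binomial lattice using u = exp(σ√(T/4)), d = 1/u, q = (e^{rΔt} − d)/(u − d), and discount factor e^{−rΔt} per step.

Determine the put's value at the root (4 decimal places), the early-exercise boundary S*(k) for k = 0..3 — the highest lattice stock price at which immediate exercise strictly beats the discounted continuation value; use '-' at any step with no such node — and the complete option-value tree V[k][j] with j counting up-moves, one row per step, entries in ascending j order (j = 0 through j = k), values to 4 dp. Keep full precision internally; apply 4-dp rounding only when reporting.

price = 32.2965
boundary = - - 53.2266 69.3778
tree:
32.2965
45.7273 18.4421
61.6834 29.5666 6.6297
74.0746 45.5322 12.7395 0.0000
83.5811 61.6834 24.4800 0.0000 0.0000

params: Δt=0.35625 u=1.30344 d=0.76720 q=0.46968 e^(-rΔt)=0.98130
t_4 payoffs: 83.5811 61.6834 24.4800 0.0000 0.0000
t_3: node(3,0) S=40.8354 payoff=74.0746 vs cont=71.9253 → 74.0746 [stop]  node(3,1) S=69.3778 payoff=45.5322 vs cont=43.3829 → 45.5322 [stop]  node(3,2) S=117.8703 payoff=0.0000 vs cont=12.7395 → 12.7395 [wait]  node(3,3) S=200.2572 payoff=0.0000 vs cont=0.0000 → 0.0000 [wait]  ⇒ S*(3)=69.3778
t_2: node(2,0) S=53.2266 payoff=61.6834 vs cont=59.5341 → 61.6834 [stop]  node(2,1) S=90.4300 payoff=24.4800 vs cont=29.5666 → 29.5666 [wait]  node(2,2) S=153.6372 payoff=0.0000 vs cont=6.6297 → 6.6297 [wait]  ⇒ S*(2)=53.2266
t_1: node(1,0) S=69.3778 payoff=45.5322 vs cont=45.7273 → 45.7273 [wait]  node(1,1) S=117.8703 payoff=0.0000 vs cont=18.4421 → 18.4421 [wait]  ⇒ S*(1)=-
t_0: node(0,0) S=90.4300 payoff=24.4800 vs cont=32.2965 → 32.2965 [wait]  ⇒ S*(0)=-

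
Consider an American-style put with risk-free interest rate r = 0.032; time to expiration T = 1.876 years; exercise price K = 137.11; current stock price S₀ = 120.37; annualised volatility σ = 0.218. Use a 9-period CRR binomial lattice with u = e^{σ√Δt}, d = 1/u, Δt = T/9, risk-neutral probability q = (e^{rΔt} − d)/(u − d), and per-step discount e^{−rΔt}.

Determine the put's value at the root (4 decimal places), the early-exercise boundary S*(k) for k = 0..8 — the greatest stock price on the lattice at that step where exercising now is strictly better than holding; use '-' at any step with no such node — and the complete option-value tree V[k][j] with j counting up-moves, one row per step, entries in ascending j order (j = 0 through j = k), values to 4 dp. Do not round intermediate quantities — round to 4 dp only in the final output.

params: Δt=0.20844 u=1.10465 d=0.90526 q=0.50870 e^(-rΔt)=0.99335
t_9 payoffs: 87.9635 77.1388 63.9299 47.8117 28.1435 4.1432 0.0000 0.0000 0.0000 0.0000
t_8: node(8,0) S=54.2897 payoff=82.8203 vs cont=81.9088 → 82.8203 [stop]  node(8,1) S=66.2472 payoff=70.8628 vs cont=69.9513 → 70.8628 [stop]  node(8,2) S=80.8384 payoff=56.2716 vs cont=55.3601 → 56.2716 [stop]  node(8,3) S=98.6434 payoff=38.4666 vs cont=37.5551 → 38.4666 [stop]  node(8,4) S=120.3700 payoff=16.7400 vs cont=15.8285 → 16.7400 [stop]  node(8,5) S=146.8820 payoff=0.0000 vs cont=2.0220 → 2.0220 [wait]  node(8,6) S=179.2333 payoff=0.0000 vs cont=0.0000 → 0.0000 [wait]  node(8,7) S=218.7101 payoff=0.0000 vs cont=0.0000 → 0.0000 [wait]  node(8,8) S=266.8818 payoff=0.0000 vs cont=0.0000 → 0.0000 [wait]  ⇒ S*(8)=120.3700
t_7: node(7,0) S=59.9712 payoff=77.1388 vs cont=76.2273 → 77.1388 [stop]  node(7,1) S=73.1801 payoff=63.9299 vs cont=63.0184 → 63.9299 [stop]  node(7,2) S=89.2983 payoff=47.8117 vs cont=46.9002 → 47.8117 [stop]  node(7,3) S=108.9665 payoff=28.1435 vs cont=27.2319 → 28.1435 [stop]  node(7,4) S=132.9668 payoff=4.1432 vs cont=9.1914 → 9.1914 [wait]  node(7,5) S=162.2533 payoff=0.0000 vs cont=0.9868 → 0.9868 [wait]  node(7,6) S=197.9902 payoff=0.0000 vs cont=0.0000 → 0.0000 [wait]  node(7,7) S=241.5983 payoff=0.0000 vs cont=0.0000 → 0.0000 [wait]  ⇒ S*(7)=108.9665
t_6: node(6,0) S=66.2472 payoff=70.8628 vs cont=69.9513 → 70.8628 [stop]  node(6,1) S=80.8384 payoff=56.2716 vs cont=55.3601 → 56.2716 [stop]  node(6,2) S=98.6434 payoff=38.4666 vs cont=37.5551 → 38.4666 [stop]  node(6,3) S=120.3700 payoff=16.7400 vs cont=18.3795 → 18.3795 [wait]  node(6,4) S=146.8820 payoff=0.0000 vs cont=4.9843 → 4.9843 [wait]  node(6,5) S=179.2333 payoff=0.0000 vs cont=0.4816 → 0.4816 [wait]  node(6,6) S=218.7101 payoff=0.0000 vs cont=0.0000 → 0.0000 [wait]  ⇒ S*(6)=98.6434
t_5: node(5,0) S=73.1801 payoff=63.9299 vs cont=63.0184 → 63.9299 [stop]  node(5,1) S=89.2983 payoff=47.8117 vs cont=46.9002 → 47.8117 [stop]  node(5,2) S=108.9665 payoff=28.1435 vs cont=28.0604 → 28.1435 [stop]  node(5,3) S=132.9668 payoff=4.1432 vs cont=11.4884 → 11.4884 [wait]  node(5,4) S=162.2533 payoff=0.0000 vs cont=2.6759 → 2.6759 [wait]  node(5,5) S=197.9902 payoff=0.0000 vs cont=0.2350 → 0.2350 [wait]  ⇒ S*(5)=108.9665
t_4: node(4,0) S=80.8384 payoff=56.2716 vs cont=55.3601 → 56.2716 [stop]  node(4,1) S=98.6434 payoff=38.4666 vs cont=37.5551 → 38.4666 [stop]  node(4,2) S=120.3700 payoff=16.7400 vs cont=19.5402 → 19.5402 [wait]  node(4,3) S=146.8820 payoff=0.0000 vs cont=6.9589 → 6.9589 [wait]  node(4,4) S=179.2333 payoff=0.0000 vs cont=1.4247 → 1.4247 [wait]  ⇒ S*(4)=98.6434
t_3: node(3,0) S=89.2983 payoff=47.8117 vs cont=46.9002 → 47.8117 [stop]  node(3,1) S=108.9665 payoff=28.1435 vs cont=28.6470 → 28.6470 [wait]  node(3,2) S=132.9668 payoff=4.1432 vs cont=13.0527 → 13.0527 [wait]  node(3,3) S=162.2533 payoff=0.0000 vs cont=4.1161 → 4.1161 [wait]  ⇒ S*(3)=89.2983
t_2: node(2,0) S=98.6434 payoff=38.4666 vs cont=37.8095 → 38.4666 [stop]  node(2,1) S=120.3700 payoff=16.7400 vs cont=20.5764 → 20.5764 [wait]  node(2,2) S=146.8820 payoff=0.0000 vs cont=8.4500 → 8.4500 [wait]  ⇒ S*(2)=98.6434
t_1: node(1,0) S=108.9665 payoff=28.1435 vs cont=29.1706 → 29.1706 [wait]  node(1,1) S=132.9668 payoff=4.1432 vs cont=14.3119 → 14.3119 [wait]  ⇒ S*(1)=-
t_0: node(0,0) S=120.3700 payoff=16.7400 vs cont=21.4682 → 21.4682 [wait]  ⇒ S*(0)=-

price = 21.4682
boundary = - - 98.6434 89.2983 98.6434 108.9665 98.6434 108.9665 120.3700
tree:
21.4682
29.1706 14.3119
38.4666 20.5764 8.4500
47.8117 28.6470 13.0527 4.1161
56.2716 38.4666 19.5402 6.9589 1.4247
63.9299 47.8117 28.1435 11.4884 2.6759 0.2350
70.8628 56.2716 38.4666 18.3795 4.9843 0.4816 0.0000
77.1388 63.9299 47.8117 28.1435 9.1914 0.9868 0.0000 0.0000
82.8203 70.8628 56.2716 38.4666 16.7400 2.0220 0.0000 0.0000 0.0000
87.9635 77.1388 63.9299 47.8117 28.1435 4.1432 0.0000 0.0000 0.0000 0.0000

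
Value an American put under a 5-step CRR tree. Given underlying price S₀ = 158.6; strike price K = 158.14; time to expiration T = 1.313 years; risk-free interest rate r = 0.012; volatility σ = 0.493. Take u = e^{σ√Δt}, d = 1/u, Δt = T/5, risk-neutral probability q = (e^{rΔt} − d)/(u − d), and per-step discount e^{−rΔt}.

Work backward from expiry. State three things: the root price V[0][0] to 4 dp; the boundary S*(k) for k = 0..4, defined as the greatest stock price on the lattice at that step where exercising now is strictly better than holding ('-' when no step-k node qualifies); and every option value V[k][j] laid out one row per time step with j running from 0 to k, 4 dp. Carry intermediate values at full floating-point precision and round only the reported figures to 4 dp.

Δt=0.26260, u=1.28741, d=0.77675, q=0.44336, disc=e^(-rΔt)=0.99685
k=5 terminal: V=max(K-S,0) → 113.2952 83.8127 34.9473 0.0000 0.0000 0.0000
k=4: j=0 S=57.7338 intr=100.4062 cont=99.9086 V=100.4062[EX]; j=1 S=95.6901 intr=62.4499 cont=61.9524 V=62.4499[EX]; j=2 S=158.6000 intr=0.0000 cont=19.3920 V=19.3920[hold]; j=3 S=262.8691 intr=0.0000 cont=0.0000 V=0.0000[hold]; j=4 S=435.6883 intr=0.0000 cont=0.0000 V=0.0000[hold]  S*(4)=95.6901
k=3: j=0 S=74.3273 intr=83.8127 cont=83.3151 V=83.8127[EX]; j=1 S=123.1927 intr=34.9473 cont=43.2236 V=43.2236[hold]; j=2 S=204.1838 intr=0.0000 cont=10.7605 V=10.7605[hold]; j=3 S=338.4213 intr=0.0000 cont=0.0000 V=0.0000[hold]  S*(3)=74.3273
k=2: j=0 S=95.6901 intr=62.4499 cont=65.6102 V=65.6102[hold]; j=1 S=158.6000 intr=0.0000 cont=28.7402 V=28.7402[hold]; j=2 S=262.8691 intr=0.0000 cont=5.9709 V=5.9709[hold]  S*(2)=-
k=1: j=0 S=123.1927 intr=34.9473 cont=49.1087 V=49.1087[hold]; j=1 S=204.1838 intr=0.0000 cont=18.5866 V=18.5866[hold]  S*(1)=-
k=0: j=0 S=158.6000 intr=0.0000 cont=35.4646 V=35.4646[hold]  S*(0)=-

price = 35.4646
boundary = - - - 74.3273 95.6901
tree:
35.4646
49.1087 18.5866
65.6102 28.7402 5.9709
83.8127 43.2236 10.7605 0.0000
100.4062 62.4499 19.3920 0.0000 0.0000
113.2952 83.8127 34.9473 0.0000 0.0000 0.0000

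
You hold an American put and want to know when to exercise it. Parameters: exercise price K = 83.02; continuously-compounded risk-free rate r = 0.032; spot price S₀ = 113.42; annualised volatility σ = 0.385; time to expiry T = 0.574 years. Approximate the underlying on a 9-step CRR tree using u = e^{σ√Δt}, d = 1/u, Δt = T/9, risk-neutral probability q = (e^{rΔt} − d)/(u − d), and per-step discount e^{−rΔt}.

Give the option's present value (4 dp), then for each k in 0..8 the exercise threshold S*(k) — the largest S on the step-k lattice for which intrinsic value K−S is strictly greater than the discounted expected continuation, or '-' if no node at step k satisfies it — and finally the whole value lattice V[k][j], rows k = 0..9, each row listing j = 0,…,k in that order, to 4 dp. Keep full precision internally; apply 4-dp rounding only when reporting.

Δt=0.06378  u=1.10211  d=0.90735  q=0.48620  discount=0.99796
step 9 (expiry): payoffs max(K−S,0) = 35.7424 25.5941 13.2675 0.0000 0.0000 0.0000 0.0000 0.0000 0.0000 0.0000
step 8: (k=8,j=0): S=52.1053, (K−S)⁺=30.9147, hold=30.7454 ⇒ V=30.9147 exercise | (k=8,j=1): S=63.2898, (K−S)⁺=19.7302, hold=19.5609 ⇒ V=19.7302 exercise | (k=8,j=2): S=76.8751, (K−S)⁺=6.1449, hold=6.8029 ⇒ V=6.8029 continue | (k=8,j=3): S=93.3765, (K−S)⁺=0.0000, hold=0.0000 ⇒ V=0.0000 continue | (k=8,j=4): S=113.4200, (K−S)⁺=0.0000, hold=0.0000 ⇒ V=0.0000 continue | (k=8,j=5): S=137.7659, (K−S)⁺=0.0000, hold=0.0000 ⇒ V=0.0000 continue | (k=8,j=6): S=167.3376, (K−S)⁺=0.0000, hold=0.0000 ⇒ V=0.0000 continue | (k=8,j=7): S=203.2570, (K−S)⁺=0.0000, hold=0.0000 ⇒ V=0.0000 continue | (k=8,j=8): S=246.8866, (K−S)⁺=0.0000, hold=0.0000 ⇒ V=0.0000 continue  boundary S*=63.2898
step 7: (k=7,j=0): S=57.4259, (K−S)⁺=25.5941, hold=25.4248 ⇒ V=25.5941 exercise | (k=7,j=1): S=69.7525, (K−S)⁺=13.2675, hold=13.4175 ⇒ V=13.4175 continue | (k=7,j=2): S=84.7250, (K−S)⁺=0.0000, hold=3.4882 ⇒ V=3.4882 continue | (k=7,j=3): S=102.9114, (K−S)⁺=0.0000, hold=0.0000 ⇒ V=0.0000 continue | (k=7,j=4): S=125.0016, (K−S)⁺=0.0000, hold=0.0000 ⇒ V=0.0000 continue | (k=7,j=5): S=151.8335, (K−S)⁺=0.0000, hold=0.0000 ⇒ V=0.0000 continue | (k=7,j=6): S=184.4249, (K−S)⁺=0.0000, hold=0.0000 ⇒ V=0.0000 continue | (k=7,j=7): S=224.0121, (K−S)⁺=0.0000, hold=0.0000 ⇒ V=0.0000 continue  boundary S*=57.4259
step 6: (k=6,j=0): S=63.2898, (K−S)⁺=19.7302, hold=19.6337 ⇒ V=19.7302 exercise | (k=6,j=1): S=76.8751, (K−S)⁺=6.1449, hold=8.5724 ⇒ V=8.5724 continue | (k=6,j=2): S=93.3765, (K−S)⁺=0.0000, hold=1.7886 ⇒ V=1.7886 continue | (k=6,j=3): S=113.4200, (K−S)⁺=0.0000, hold=0.0000 ⇒ V=0.0000 continue | (k=6,j=4): S=137.7659, (K−S)⁺=0.0000, hold=0.0000 ⇒ V=0.0000 continue | (k=6,j=5): S=167.3376, (K−S)⁺=0.0000, hold=0.0000 ⇒ V=0.0000 continue | (k=6,j=6): S=203.2570, (K−S)⁺=0.0000, hold=0.0000 ⇒ V=0.0000 continue  boundary S*=63.2898
step 5: (k=5,j=0): S=69.7525, (K−S)⁺=13.2675, hold=14.2761 ⇒ V=14.2761 continue | (k=5,j=1): S=84.7250, (K−S)⁺=0.0000, hold=5.2633 ⇒ V=5.2633 continue | (k=5,j=2): S=102.9114, (K−S)⁺=0.0000, hold=0.9171 ⇒ V=0.9171 continue | (k=5,j=3): S=125.0016, (K−S)⁺=0.0000, hold=0.0000 ⇒ V=0.0000 continue | (k=5,j=4): S=151.8335, (K−S)⁺=0.0000, hold=0.0000 ⇒ V=0.0000 continue | (k=5,j=5): S=184.4249, (K−S)⁺=0.0000, hold=0.0000 ⇒ V=0.0000 continue  boundary S*=-
step 4: (k=4,j=0): S=76.8751, (K−S)⁺=6.1449, hold=9.8739 ⇒ V=9.8739 continue | (k=4,j=1): S=93.3765, (K−S)⁺=0.0000, hold=3.1438 ⇒ V=3.1438 continue | (k=4,j=2): S=113.4200, (K−S)⁺=0.0000, hold=0.4702 ⇒ V=0.4702 continue | (k=4,j=3): S=137.7659, (K−S)⁺=0.0000, hold=0.0000 ⇒ V=0.0000 continue | (k=4,j=4): S=167.3376, (K−S)⁺=0.0000, hold=0.0000 ⇒ V=0.0000 continue  boundary S*=-
step 3: (k=3,j=0): S=84.7250, (K−S)⁺=0.0000, hold=6.5882 ⇒ V=6.5882 continue | (k=3,j=1): S=102.9114, (K−S)⁺=0.0000, hold=1.8401 ⇒ V=1.8401 continue | (k=3,j=2): S=125.0016, (K−S)⁺=0.0000, hold=0.2411 ⇒ V=0.2411 continue | (k=3,j=3): S=151.8335, (K−S)⁺=0.0000, hold=0.0000 ⇒ V=0.0000 continue  boundary S*=-
step 2: (k=2,j=0): S=93.3765, (K−S)⁺=0.0000, hold=4.2710 ⇒ V=4.2710 continue | (k=2,j=1): S=113.4200, (K−S)⁺=0.0000, hold=1.0605 ⇒ V=1.0605 continue | (k=2,j=2): S=137.7659, (K−S)⁺=0.0000, hold=0.1236 ⇒ V=0.1236 continue  boundary S*=-
step 1: (k=1,j=0): S=102.9114, (K−S)⁺=0.0000, hold=2.7045 ⇒ V=2.7045 continue | (k=1,j=1): S=125.0016, (K−S)⁺=0.0000, hold=0.6038 ⇒ V=0.6038 continue  boundary S*=-
step 0: (k=0,j=0): S=113.4200, (K−S)⁺=0.0000, hold=1.6797 ⇒ V=1.6797 continue  boundary S*=-

price = 1.6797
boundary = - - - - - - 63.2898 57.4259 63.2898
tree:
1.6797
2.7045 0.6038
4.2710 1.0605 0.1236
6.5882 1.8401 0.2411 0.0000
9.8739 3.1438 0.4702 0.0000 0.0000
14.2761 5.2633 0.9171 0.0000 0.0000 0.0000
19.7302 8.5724 1.7886 0.0000 0.0000 0.0000 0.0000
25.5941 13.4175 3.4882 0.0000 0.0000 0.0000 0.0000 0.0000
30.9147 19.7302 6.8029 0.0000 0.0000 0.0000 0.0000 0.0000 0.0000
35.7424 25.5941 13.2675 0.0000 0.0000 0.0000 0.0000 0.0000 0.0000 0.0000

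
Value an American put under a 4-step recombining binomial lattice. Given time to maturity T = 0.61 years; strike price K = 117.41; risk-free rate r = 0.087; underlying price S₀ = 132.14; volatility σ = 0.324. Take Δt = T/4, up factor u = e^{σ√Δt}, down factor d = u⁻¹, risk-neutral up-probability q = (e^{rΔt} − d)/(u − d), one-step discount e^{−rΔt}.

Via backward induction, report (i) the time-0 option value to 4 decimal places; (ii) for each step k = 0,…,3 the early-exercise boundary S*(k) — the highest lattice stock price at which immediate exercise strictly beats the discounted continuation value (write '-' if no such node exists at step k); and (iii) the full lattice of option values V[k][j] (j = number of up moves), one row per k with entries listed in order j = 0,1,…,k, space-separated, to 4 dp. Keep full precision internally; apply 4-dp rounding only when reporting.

Δt=0.15250, u=1.13488, d=0.88115, q=0.52105, disc=e^(-rΔt)=0.98682
k=4 terminal: V=max(K-S,0) → 37.7508 14.8129 0.0000 0.0000 0.0000
k=3: j=0 S=90.4036 intr=27.0064 cont=25.4590 V=27.0064[EX]; j=1 S=116.4353 intr=0.9747 cont=7.0011 V=7.0011[hold]; j=2 S=149.9629 intr=0.0000 cont=0.0000 V=0.0000[hold]; j=3 S=193.1448 intr=0.0000 cont=0.0000 V=0.0000[hold]  S*(3)=90.4036
k=2: j=0 S=102.5971 intr=14.8129 cont=16.3641 V=16.3641[hold]; j=1 S=132.1400 intr=0.0000 cont=3.3090 V=3.3090[hold]; j=2 S=170.1898 intr=0.0000 cont=0.0000 V=0.0000[hold]  S*(2)=-
k=1: j=0 S=116.4353 intr=0.9747 cont=9.4357 V=9.4357[hold]; j=1 S=149.9629 intr=0.0000 cont=1.5640 V=1.5640[hold]  S*(1)=-
k=0: j=0 S=132.1400 intr=0.0000 cont=5.2639 V=5.2639[hold]  S*(0)=-

price = 5.2639
boundary = - - - 90.4036
tree:
5.2639
9.4357 1.5640
16.3641 3.3090 0.0000
27.0064 7.0011 0.0000 0.0000
37.7508 14.8129 0.0000 0.0000 0.0000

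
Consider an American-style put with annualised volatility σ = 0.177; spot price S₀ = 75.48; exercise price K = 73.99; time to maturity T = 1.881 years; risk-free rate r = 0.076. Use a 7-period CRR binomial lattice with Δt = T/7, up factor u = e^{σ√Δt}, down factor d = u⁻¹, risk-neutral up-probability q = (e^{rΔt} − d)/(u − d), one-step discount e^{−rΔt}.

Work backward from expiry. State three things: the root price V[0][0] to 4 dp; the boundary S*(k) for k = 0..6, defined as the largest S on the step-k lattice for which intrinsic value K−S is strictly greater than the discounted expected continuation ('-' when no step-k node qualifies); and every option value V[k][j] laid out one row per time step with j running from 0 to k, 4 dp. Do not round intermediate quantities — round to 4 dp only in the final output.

Δt=0.26871, u=1.09609, d=0.91233, q=0.58935, disc=e^(-rΔt)=0.97978
k=7 terminal: V=max(K-S,0) → 34.2802 26.2817 16.6723 5.1273 0.0000 0.0000 0.0000 0.0000
k=6: j=0 S=43.5257 intr=30.4643 cont=28.9686 V=30.4643[EX]; j=1 S=52.2927 intr=21.6973 cont=20.2016 V=21.6973[EX]; j=2 S=62.8256 intr=11.1644 cont=9.6687 V=11.1644[EX]; j=3 S=75.4800 intr=0.0000 cont=2.0629 V=2.0629[hold]; j=4 S=90.6833 intr=0.0000 cont=0.0000 V=0.0000[hold]; j=5 S=108.9488 intr=0.0000 cont=0.0000 V=0.0000[hold]; j=6 S=130.8935 intr=0.0000 cont=0.0000 V=0.0000[hold]  S*(6)=62.8256
k=5: j=0 S=47.7083 intr=26.2817 cont=24.7860 V=26.2817[EX]; j=1 S=57.3177 intr=16.6723 cont=15.1766 V=16.6723[EX]; j=2 S=68.8627 intr=5.1273 cont=5.6832 V=5.6832[hold]; j=3 S=82.7332 intr=0.0000 cont=0.8300 V=0.8300[hold]; j=4 S=99.3974 intr=0.0000 cont=0.0000 V=0.0000[hold]; j=5 S=119.4181 intr=0.0000 cont=0.0000 V=0.0000[hold]  S*(5)=57.3177
k=4: j=0 S=52.2927 intr=21.6973 cont=20.2016 V=21.6973[EX]; j=1 S=62.8256 intr=11.1644 cont=9.9897 V=11.1644[EX]; j=2 S=75.4800 intr=0.0000 cont=2.7659 V=2.7659[hold]; j=3 S=90.6833 intr=0.0000 cont=0.3339 V=0.3339[hold]; j=4 S=108.9488 intr=0.0000 cont=0.0000 V=0.0000[hold]  S*(4)=62.8256
k=3: j=0 S=57.3177 intr=16.6723 cont=15.1766 V=16.6723[EX]; j=1 S=68.8627 intr=5.1273 cont=6.0891 V=6.0891[hold]; j=2 S=82.7332 intr=0.0000 cont=1.3057 V=1.3057[hold]; j=3 S=99.3974 intr=0.0000 cont=0.1344 V=0.1344[hold]  S*(3)=57.3177
k=2: j=0 S=62.8256 intr=11.1644 cont=10.2241 V=11.1644[EX]; j=1 S=75.4800 intr=0.0000 cont=3.2038 V=3.2038[hold]; j=2 S=90.6833 intr=0.0000 cont=0.6029 V=0.6029[hold]  S*(2)=62.8256
k=1: j=0 S=68.8627 intr=5.1273 cont=6.3420 V=6.3420[hold]; j=1 S=82.7332 intr=0.0000 cont=1.6372 V=1.6372[hold]  S*(1)=-
k=0: j=0 S=75.4800 intr=0.0000 cont=3.4970 V=3.4970[hold]  S*(0)=-

price = 3.4970
boundary = - - 62.8256 57.3177 62.8256 57.3177 62.8256
tree:
3.4970
6.3420 1.6372
11.1644 3.2038 0.6029
16.6723 6.0891 1.3057 0.1344
21.6973 11.1644 2.7659 0.3339 0.0000
26.2817 16.6723 5.6832 0.8300 0.0000 0.0000
30.4643 21.6973 11.1644 2.0629 0.0000 0.0000 0.0000
34.2802 26.2817 16.6723 5.1273 0.0000 0.0000 0.0000 0.0000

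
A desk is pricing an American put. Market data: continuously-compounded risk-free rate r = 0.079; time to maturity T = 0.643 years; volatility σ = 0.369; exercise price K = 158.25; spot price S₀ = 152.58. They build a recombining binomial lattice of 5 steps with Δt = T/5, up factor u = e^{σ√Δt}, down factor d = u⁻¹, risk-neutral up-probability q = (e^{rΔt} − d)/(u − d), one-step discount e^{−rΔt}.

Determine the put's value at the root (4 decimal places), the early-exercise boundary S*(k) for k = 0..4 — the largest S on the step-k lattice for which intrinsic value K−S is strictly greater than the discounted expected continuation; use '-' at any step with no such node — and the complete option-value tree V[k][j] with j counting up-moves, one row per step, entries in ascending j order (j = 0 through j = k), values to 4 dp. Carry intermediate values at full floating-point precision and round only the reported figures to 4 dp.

price = 18.3038
boundary = - - 117.1009 102.5868 117.1009
tree:
18.3038
28.0291 9.1575
41.1491 15.7577 2.8843
55.6632 26.1662 5.8915 0.0000
68.3783 41.1491 12.0342 0.0000 0.0000
79.5175 55.6632 24.5815 0.0000 0.0000 0.0000

Δt=0.12860  u=1.14148  d=0.87605  q=0.50544  discount=0.98989
step 5 (expiry): payoffs max(K−S,0) = 79.5175 55.6632 24.5815 0.0000 0.0000 0.0000
step 4: (k=4,j=0): S=89.8717, (K−S)⁺=68.3783, hold=66.7787 ⇒ V=68.3783 exercise | (k=4,j=1): S=117.1009, (K−S)⁺=41.1491, hold=39.5495 ⇒ V=41.1491 exercise | (k=4,j=2): S=152.5800, (K−S)⁺=5.6700, hold=12.0342 ⇒ V=12.0342 continue | (k=4,j=3): S=198.8085, (K−S)⁺=0.0000, hold=0.0000 ⇒ V=0.0000 continue | (k=4,j=4): S=259.0433, (K−S)⁺=0.0000, hold=0.0000 ⇒ V=0.0000 continue  boundary S*=117.1009
step 3: (k=3,j=0): S=102.5868, (K−S)⁺=55.6632, hold=54.0636 ⇒ V=55.6632 exercise | (k=3,j=1): S=133.6685, (K−S)⁺=24.5815, hold=26.1662 ⇒ V=26.1662 continue | (k=3,j=2): S=174.1672, (K−S)⁺=0.0000, hold=5.8915 ⇒ V=5.8915 continue | (k=3,j=3): S=226.9361, (K−S)⁺=0.0000, hold=0.0000 ⇒ V=0.0000 continue  boundary S*=102.5868
step 2: (k=2,j=0): S=117.1009, (K−S)⁺=41.1491, hold=40.3423 ⇒ V=41.1491 exercise | (k=2,j=1): S=152.5800, (K−S)⁺=5.6700, hold=15.7577 ⇒ V=15.7577 continue | (k=2,j=2): S=198.8085, (K−S)⁺=0.0000, hold=2.8843 ⇒ V=2.8843 continue  boundary S*=117.1009
step 1: (k=1,j=0): S=133.6685, (K−S)⁺=24.5815, hold=28.0291 ⇒ V=28.0291 continue | (k=1,j=1): S=174.1672, (K−S)⁺=0.0000, hold=9.1575 ⇒ V=9.1575 continue  boundary S*=-
step 0: (k=0,j=0): S=152.5800, (K−S)⁺=5.6700, hold=18.3038 ⇒ V=18.3038 continue  boundary S*=-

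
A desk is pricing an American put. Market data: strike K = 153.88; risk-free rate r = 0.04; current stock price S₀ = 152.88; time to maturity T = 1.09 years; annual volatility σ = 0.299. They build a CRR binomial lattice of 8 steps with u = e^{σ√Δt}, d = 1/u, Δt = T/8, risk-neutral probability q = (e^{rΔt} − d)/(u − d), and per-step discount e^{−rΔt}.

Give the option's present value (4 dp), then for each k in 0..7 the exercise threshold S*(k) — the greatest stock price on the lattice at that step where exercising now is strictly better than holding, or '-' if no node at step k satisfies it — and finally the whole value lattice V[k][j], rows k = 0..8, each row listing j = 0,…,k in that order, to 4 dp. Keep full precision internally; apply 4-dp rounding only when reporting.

Δt=0.13625, u=1.11669, d=0.89551, q=0.49714, disc=e^(-rΔt)=0.99456
k=8 terminal: V=max(K-S,0) → 90.6539 75.0376 55.5642 31.2810 1.0000 0.0000 0.0000 0.0000 0.0000
k=7: j=0 S=70.6038 intr=83.2762 cont=82.4398 V=83.2762[EX]; j=1 S=88.0424 intr=65.8376 cont=65.0013 V=65.8376[EX]; j=2 S=109.7881 intr=44.0919 cont=43.2555 V=44.0919[EX]; j=3 S=136.9049 intr=16.9751 cont=16.1388 V=16.9751[EX]; j=4 S=170.7192 intr=0.0000 cont=0.5001 V=0.5001[hold]; j=5 S=212.8855 intr=0.0000 cont=0.0000 V=0.0000[hold]; j=6 S=265.4665 intr=0.0000 cont=0.0000 V=0.0000[hold]; j=7 S=331.0345 intr=0.0000 cont=0.0000 V=0.0000[hold]  S*(7)=136.9049
k=6: j=0 S=78.8424 intr=75.0376 cont=74.2012 V=75.0376[EX]; j=1 S=98.3158 intr=55.5642 cont=54.7278 V=55.5642[EX]; j=2 S=122.5990 intr=31.2810 cont=30.4446 V=31.2810[EX]; j=3 S=152.8800 intr=1.0000 cont=8.7369 V=8.7369[hold]; j=4 S=190.6401 intr=0.0000 cont=0.2501 V=0.2501[hold]; j=5 S=237.7267 intr=0.0000 cont=0.0000 V=0.0000[hold]; j=6 S=296.4432 intr=0.0000 cont=0.0000 V=0.0000[hold]  S*(6)=122.5990
k=5: j=0 S=88.0424 intr=65.8376 cont=65.0013 V=65.8376[EX]; j=1 S=109.7881 intr=44.0919 cont=43.2555 V=44.0919[EX]; j=2 S=136.9049 intr=16.9751 cont=19.9642 V=19.9642[hold]; j=3 S=170.7192 intr=0.0000 cont=4.4932 V=4.4932[hold]; j=4 S=212.8855 intr=0.0000 cont=0.1251 V=0.1251[hold]; j=5 S=265.4665 intr=0.0000 cont=0.0000 V=0.0000[hold]  S*(5)=109.7881
k=4: j=0 S=98.3158 intr=55.5642 cont=54.7278 V=55.5642[EX]; j=1 S=122.5990 intr=31.2810 cont=31.9225 V=31.9225[hold]; j=2 S=152.8800 intr=1.0000 cont=12.2062 V=12.2062[hold]; j=3 S=190.6401 intr=0.0000 cont=2.3090 V=2.3090[hold]; j=4 S=237.7267 intr=0.0000 cont=0.0626 V=0.0626[hold]  S*(4)=98.3158
k=3: j=0 S=109.7881 intr=44.0919 cont=43.5728 V=44.0919[EX]; j=1 S=136.9049 intr=16.9751 cont=22.0005 V=22.0005[hold]; j=2 S=170.7192 intr=0.0000 cont=7.2463 V=7.2463[hold]; j=3 S=212.8855 intr=0.0000 cont=1.1857 V=1.1857[hold]  S*(3)=109.7881
k=2: j=0 S=122.5990 intr=31.2810 cont=32.9293 V=32.9293[hold]; j=1 S=152.8800 intr=1.0000 cont=14.5858 V=14.5858[hold]; j=2 S=190.6401 intr=0.0000 cont=4.2103 V=4.2103[hold]  S*(2)=-
k=1: j=0 S=136.9049 intr=16.9751 cont=23.6805 V=23.6805[hold]; j=1 S=170.7192 intr=0.0000 cont=9.3764 V=9.3764[hold]  S*(1)=-
k=0: j=0 S=152.8800 intr=1.0000 cont=16.4793 V=16.4793[hold]  S*(0)=-

price = 16.4793
boundary = - - - 109.7881 98.3158 109.7881 122.5990 136.9049
tree:
16.4793
23.6805 9.3764
32.9293 14.5858 4.2103
44.0919 22.0005 7.2463 1.1857
55.5642 31.9225 12.2062 2.3090 0.0626
65.8376 44.0919 19.9642 4.4932 0.1251 0.0000
75.0376 55.5642 31.2810 8.7369 0.2501 0.0000 0.0000
83.2762 65.8376 44.0919 16.9751 0.5001 0.0000 0.0000 0.0000
90.6539 75.0376 55.5642 31.2810 1.0000 0.0000 0.0000 0.0000 0.0000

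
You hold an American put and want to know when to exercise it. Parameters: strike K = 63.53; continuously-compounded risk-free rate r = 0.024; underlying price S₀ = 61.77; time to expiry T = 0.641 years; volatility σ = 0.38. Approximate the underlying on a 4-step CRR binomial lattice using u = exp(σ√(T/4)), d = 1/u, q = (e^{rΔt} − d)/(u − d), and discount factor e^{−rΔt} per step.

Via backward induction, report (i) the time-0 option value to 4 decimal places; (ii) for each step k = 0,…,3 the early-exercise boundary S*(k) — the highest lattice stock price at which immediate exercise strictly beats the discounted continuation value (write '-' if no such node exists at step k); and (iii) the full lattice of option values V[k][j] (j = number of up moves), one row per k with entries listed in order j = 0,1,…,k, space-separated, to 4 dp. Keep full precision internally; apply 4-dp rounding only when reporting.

price = 7.9561
boundary = - - 45.5668 53.0534
tree:
7.9561
12.1989 3.3250
17.9632 5.9181 0.4820
24.3933 10.4766 0.9210 0.0000
29.9160 17.9632 1.7600 0.0000 0.0000

params: Δt=0.16025 u=1.16430 d=0.85889 q=0.47466 e^(-rΔt)=0.99616
t_4 payoffs: 29.9160 17.9632 1.7600 0.0000 0.0000
t_3: node(3,0) S=39.1367 payoff=24.3933 vs cont=24.1494 → 24.3933 [stop]  node(3,1) S=53.0534 payoff=10.4766 vs cont=10.2327 → 10.4766 [stop]  node(3,2) S=71.9187 payoff=0.0000 vs cont=0.9210 → 0.9210 [wait]  node(3,3) S=97.4924 payoff=0.0000 vs cont=0.0000 → 0.0000 [wait]  ⇒ S*(3)=53.0534
t_2: node(2,0) S=45.5668 payoff=17.9632 vs cont=17.7193 → 17.9632 [stop]  node(2,1) S=61.7700 payoff=1.7600 vs cont=5.9181 → 5.9181 [wait]  node(2,2) S=83.7348 payoff=0.0000 vs cont=0.4820 → 0.4820 [wait]  ⇒ S*(2)=45.5668
t_1: node(1,0) S=53.0534 payoff=10.4766 vs cont=12.1989 → 12.1989 [wait]  node(1,1) S=71.9187 payoff=0.0000 vs cont=3.3250 → 3.3250 [wait]  ⇒ S*(1)=-
t_0: node(0,0) S=61.7700 payoff=1.7600 vs cont=7.9561 → 7.9561 [wait]  ⇒ S*(0)=-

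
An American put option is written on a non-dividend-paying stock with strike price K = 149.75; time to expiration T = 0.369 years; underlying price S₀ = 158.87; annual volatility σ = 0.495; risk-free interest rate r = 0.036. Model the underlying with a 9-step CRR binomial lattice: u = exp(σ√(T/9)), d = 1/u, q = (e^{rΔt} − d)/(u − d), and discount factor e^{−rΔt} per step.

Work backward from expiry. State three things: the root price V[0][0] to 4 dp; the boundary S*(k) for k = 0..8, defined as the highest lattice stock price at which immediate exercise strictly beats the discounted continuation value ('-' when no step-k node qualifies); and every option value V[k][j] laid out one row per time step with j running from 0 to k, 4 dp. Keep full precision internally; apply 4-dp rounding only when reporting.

price = 13.6405
boundary = - - - - - 96.2488 106.3959 117.6127 130.0120
tree:
13.6405
19.0643 7.8610
25.9367 11.7464 3.7147
34.2193 17.1262 6.0082 1.2645
43.6094 24.2457 9.5372 2.2388 0.2226
53.5012 33.1259 14.7887 3.9299 0.4306 0.0000
62.6805 43.3541 22.2493 6.8264 0.8331 0.0000 0.0000
70.9843 53.5012 32.1373 11.7045 1.6116 0.0000 0.0000 0.0000
78.4963 62.6805 43.3541 19.7380 3.1178 0.0000 0.0000 0.0000 0.0000
85.2918 70.9843 53.5012 32.1373 6.0315 0.0000 0.0000 0.0000 0.0000 0.0000

params: Δt=0.04100 u=1.10542 d=0.90463 q=0.48232 e^(-rΔt)=0.99853
t_9 payoffs: 85.2918 70.9843 53.5012 32.1373 6.0315 0.0000 0.0000 0.0000 0.0000 0.0000
t_8: node(8,0) S=71.2537 payoff=78.4963 vs cont=78.2754 → 78.4963 [stop]  node(8,1) S=87.0695 payoff=62.6805 vs cont=62.4596 → 62.6805 [stop]  node(8,2) S=106.3959 payoff=43.3541 vs cont=43.1333 → 43.3541 [stop]  node(8,3) S=130.0120 payoff=19.7380 vs cont=19.5172 → 19.7380 [stop]  node(8,4) S=158.8700 payoff=0.0000 vs cont=3.1178 → 3.1178 [wait]  node(8,5) S=194.1335 payoff=0.0000 vs cont=0.0000 → 0.0000 [wait]  node(8,6) S=237.2242 payoff=0.0000 vs cont=0.0000 → 0.0000 [wait]  node(8,7) S=289.8795 payoff=0.0000 vs cont=0.0000 → 0.0000 [wait]  node(8,8) S=354.2225 payoff=0.0000 vs cont=0.0000 → 0.0000 [wait]  ⇒ S*(8)=130.0120
t_7: node(7,0) S=78.7657 payoff=70.9843 vs cont=70.7635 → 70.9843 [stop]  node(7,1) S=96.2488 payoff=53.5012 vs cont=53.2803 → 53.5012 [stop]  node(7,2) S=117.6127 payoff=32.1373 vs cont=31.9165 → 32.1373 [stop]  node(7,3) S=143.7185 payoff=6.0315 vs cont=11.7045 → 11.7045 [wait]  node(7,4) S=175.6189 payoff=0.0000 vs cont=1.6116 → 1.6116 [wait]  node(7,5) S=214.6000 payoff=0.0000 vs cont=0.0000 → 0.0000 [wait]  node(7,6) S=262.2336 payoff=0.0000 vs cont=0.0000 → 0.0000 [wait]  node(7,7) S=320.4401 payoff=0.0000 vs cont=0.0000 → 0.0000 [wait]  ⇒ S*(7)=117.6127
t_6: node(6,0) S=87.0695 payoff=62.6805 vs cont=62.4596 → 62.6805 [stop]  node(6,1) S=106.3959 payoff=43.3541 vs cont=43.1333 → 43.3541 [stop]  node(6,2) S=130.0120 payoff=19.7380 vs cont=22.2493 → 22.2493 [wait]  node(6,3) S=158.8700 payoff=0.0000 vs cont=6.8264 → 6.8264 [wait]  node(6,4) S=194.1335 payoff=0.0000 vs cont=0.8331 → 0.8331 [wait]  node(6,5) S=237.2242 payoff=0.0000 vs cont=0.0000 → 0.0000 [wait]  node(6,6) S=289.8795 payoff=0.0000 vs cont=0.0000 → 0.0000 [wait]  ⇒ S*(6)=106.3959
t_5: node(5,0) S=96.2488 payoff=53.5012 vs cont=53.2803 → 53.5012 [stop]  node(5,1) S=117.6127 payoff=32.1373 vs cont=33.1259 → 33.1259 [wait]  node(5,2) S=143.7185 payoff=6.0315 vs cont=14.7887 → 14.7887 [wait]  node(5,3) S=175.6189 payoff=0.0000 vs cont=3.9299 → 3.9299 [wait]  node(5,4) S=214.6000 payoff=0.0000 vs cont=0.4306 → 0.4306 [wait]  node(5,5) S=262.2336 payoff=0.0000 vs cont=0.0000 → 0.0000 [wait]  ⇒ S*(5)=96.2488
t_4: node(4,0) S=106.3959 payoff=43.3541 vs cont=43.6094 → 43.6094 [wait]  node(4,1) S=130.0120 payoff=19.7380 vs cont=24.2457 → 24.2457 [wait]  node(4,2) S=158.8700 payoff=0.0000 vs cont=9.5372 → 9.5372 [wait]  node(4,3) S=194.1335 payoff=0.0000 vs cont=2.2388 → 2.2388 [wait]  node(4,4) S=237.2242 payoff=0.0000 vs cont=0.2226 → 0.2226 [wait]  ⇒ S*(4)=-
t_3: node(3,0) S=117.6127 payoff=32.1373 vs cont=34.2193 → 34.2193 [wait]  node(3,1) S=143.7185 payoff=6.0315 vs cont=17.1262 → 17.1262 [wait]  node(3,2) S=175.6189 payoff=0.0000 vs cont=6.0082 → 6.0082 [wait]  node(3,3) S=214.6000 payoff=0.0000 vs cont=1.2645 → 1.2645 [wait]  ⇒ S*(3)=-
t_2: node(2,0) S=130.0120 payoff=19.7380 vs cont=25.9367 → 25.9367 [wait]  node(2,1) S=158.8700 payoff=0.0000 vs cont=11.7464 → 11.7464 [wait]  node(2,2) S=194.1335 payoff=0.0000 vs cont=3.7147 → 3.7147 [wait]  ⇒ S*(2)=-
t_1: node(1,0) S=143.7185 payoff=6.0315 vs cont=19.0643 → 19.0643 [wait]  node(1,1) S=175.6189 payoff=0.0000 vs cont=7.8610 → 7.8610 [wait]  ⇒ S*(1)=-
t_0: node(0,0) S=158.8700 payoff=0.0000 vs cont=13.6405 → 13.6405 [wait]  ⇒ S*(0)=-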